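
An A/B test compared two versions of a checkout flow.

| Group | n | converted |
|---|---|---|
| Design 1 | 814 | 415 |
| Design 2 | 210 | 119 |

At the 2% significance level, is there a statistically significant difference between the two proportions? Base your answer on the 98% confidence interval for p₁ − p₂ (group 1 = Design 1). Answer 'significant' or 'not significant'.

p̂₁ = 415/814 = 0.5098 and p̂₂ = 119/210 = 0.5667.
SE₁ = √(p̂₁(1−p̂₁)/n₁) = √(0.5098·0.4902/814) = 0.01752; SE₂ = √(0.5667·0.4333/210) = 0.03419.
Independent samples: SE of the difference = √(SE₁² + SE₂²) = √(0.0003069504 + 0.0011689561) = 0.03842.
z* for 98% confidence is 2.326, so the margin of error is 2.326 × 0.03842 = 0.08936.
Point estimate p̂₁ − p̂₂ = 0.5098 − 0.5667 = -0.0569.
-0.0569 ± 0.08936 → (-0.14626, 0.03246).
The interval (-0.14626, 0.03246) contains 0, so the difference is not significant.

not significant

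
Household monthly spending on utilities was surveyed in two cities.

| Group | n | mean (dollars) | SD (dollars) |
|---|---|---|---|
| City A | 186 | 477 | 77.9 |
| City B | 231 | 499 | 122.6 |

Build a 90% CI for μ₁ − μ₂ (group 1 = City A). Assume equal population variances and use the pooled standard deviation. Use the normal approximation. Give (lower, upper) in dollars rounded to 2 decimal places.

(-39.02, -4.98)

Pooled variance s_p² = [185·77.9² + 230·122.6²] / (186+231−2) = 11035.4955, so s_p = 105.0500.
SE_diff = s_p·√(1/n₁ + 1/n₂) = 105.0500·√(1/186 + 1/231) = 10.3491.
z* = 1.645; margin = 1.645 × 10.3491 = 17.0243.
Difference = 477 − 499 = -22.0000.
-22.0000 ± 17.0243 → (-39.02, -4.98).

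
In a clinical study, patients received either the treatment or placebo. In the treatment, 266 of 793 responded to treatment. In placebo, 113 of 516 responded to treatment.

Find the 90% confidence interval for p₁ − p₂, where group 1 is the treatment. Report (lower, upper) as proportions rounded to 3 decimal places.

p̂₁ = 266/793 = 0.3354 and p̂₂ = 113/516 = 0.2190.
SE₁ = √(p̂₁(1−p̂₁)/n₁) = √(0.3354·0.6646/793) = 0.01677; SE₂ = √(0.2190·0.7810/516) = 0.01821.
Independent samples: SE of the difference = √(SE₁² + SE₂²) = √(0.0002812329 + 0.0003316041) = 0.02476.
z* for 90% confidence is 1.645, so the margin of error is 1.645 × 0.02476 = 0.04073.
Point estimate p̂₁ − p̂₂ = 0.3354 − 0.2190 = 0.1164.
0.1164 ± 0.04073 → (0.076, 0.157).

(0.076, 0.157)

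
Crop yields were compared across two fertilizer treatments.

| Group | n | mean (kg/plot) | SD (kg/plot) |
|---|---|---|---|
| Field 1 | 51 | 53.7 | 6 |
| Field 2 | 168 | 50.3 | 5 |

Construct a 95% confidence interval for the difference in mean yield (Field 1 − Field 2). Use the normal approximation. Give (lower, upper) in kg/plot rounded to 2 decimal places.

(1.59, 5.21)

Per-group SEs: s₁/√n₁ = 6/√51 = 0.8402, s₂/√n₂ = 5/√168 = 0.3858.
Unpooled SE of the difference: √(0.70593604 + 0.14884164) = 0.9245.
Margin of error = z* · SE = 1.960 × 0.9245 = 1.8120.
x̄₁ − x̄₂ = 53.7 − 50.3 = 3.4000.
CI: 3.4000 ± 1.8120 = (1.59, 5.21).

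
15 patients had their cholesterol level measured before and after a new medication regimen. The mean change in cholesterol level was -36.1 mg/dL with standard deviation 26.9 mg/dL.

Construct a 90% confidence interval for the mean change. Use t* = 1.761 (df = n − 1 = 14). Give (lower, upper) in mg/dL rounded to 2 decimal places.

Paired design: SE = s_d/√n = 26.9/√15 = 6.9456.
t* = 1.761; margin of error = 1.761 × 6.9456 = 12.2312.
-36.1 ± 12.2312 → (-48.33, -23.87).

(-48.33, -23.87)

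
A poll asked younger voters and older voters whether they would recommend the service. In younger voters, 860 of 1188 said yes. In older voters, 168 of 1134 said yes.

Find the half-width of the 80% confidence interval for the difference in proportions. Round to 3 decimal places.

First, p̂₁ = 860/1188 = 0.7239; p̂₂ = 168/1134 = 0.1481.
The two standard errors are √(0.7239×0.2761/1188) = 0.01297 and √(0.1481×0.8519/1134) = 0.01055.
Because the samples are independent, SE_diff = √(0.01297² + 0.01055²) = 0.01672.
Using z* = 1.282 for 80%, ME = 1.282 × 0.01672 = 0.02144.

0.021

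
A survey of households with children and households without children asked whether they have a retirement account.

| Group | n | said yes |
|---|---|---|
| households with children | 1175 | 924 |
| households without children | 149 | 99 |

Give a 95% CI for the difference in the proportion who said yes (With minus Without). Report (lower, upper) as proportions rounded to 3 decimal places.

p̂₁ = 924/1175 = 0.7864 and p̂₂ = 99/149 = 0.6644.
SE₁ = √(p̂₁(1−p̂₁)/n₁) = √(0.7864·0.2136/1175) = 0.01196; SE₂ = √(0.6644·0.3356/149) = 0.03868.
Independent samples: SE of the difference = √(SE₁² + SE₂²) = √(0.0001430416 + 0.0014961424) = 0.04049.
z* for 95% confidence is 1.960, so the margin of error is 1.960 × 0.04049 = 0.07936.
Point estimate p̂₁ − p̂₂ = 0.7864 − 0.6644 = 0.1220.
0.1220 ± 0.07936 → (0.043, 0.201).

(0.043, 0.201)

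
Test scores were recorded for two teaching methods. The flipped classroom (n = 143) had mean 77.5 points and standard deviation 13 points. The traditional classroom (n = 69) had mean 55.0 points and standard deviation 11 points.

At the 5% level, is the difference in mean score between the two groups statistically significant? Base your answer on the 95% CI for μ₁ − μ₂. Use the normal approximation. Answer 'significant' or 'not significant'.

SE₁ = s₁/√n₁ = 13/√143 = 1.0871; SE₂ = 11/√69 = 1.3242.
Independent samples, unequal variances: SE_diff = √(SE₁² + SE₂²) = √(1.18178641 + 1.75350564) = 1.7133.
z* = 1.960, so margin of error = 1.960 × 1.7133 = 3.3581.
Difference in means = 77.5 − 55.0 = 22.5000.
22.5000 ± 3.3581 → (19.1419, 25.8581).
The interval (19.1419, 25.8581) does not contain 0, so the difference is significant.

significant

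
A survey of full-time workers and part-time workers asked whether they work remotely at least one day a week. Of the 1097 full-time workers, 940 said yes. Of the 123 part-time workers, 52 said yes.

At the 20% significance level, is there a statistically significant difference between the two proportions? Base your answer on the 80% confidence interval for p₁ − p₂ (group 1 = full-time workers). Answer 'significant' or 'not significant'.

Sample proportions: 940/1097 = 0.8569, 52/123 = 0.4228.
Each SE is √(p̂(1−p̂)/n): √(0.8569·0.1431/1097) = 0.01057 and √(0.4228·0.5772/123) = 0.04454.
SE(p̂₁ − p̂₂) = √(SE₁² + SE₂²) = √(0.0001117249 + 0.0019838116) = 0.04578, since the two samples are independent.
At 80% confidence z* = 1.282; margin = 1.282 × 0.04578 = 0.05869.
The difference is 0.8569 − 0.4228 = 0.4341, so the interval is 0.4341 ± 0.05869 = (0.37541, 0.49279).
The interval (0.37541, 0.49279) does not contain 0, so the difference is significant.

significant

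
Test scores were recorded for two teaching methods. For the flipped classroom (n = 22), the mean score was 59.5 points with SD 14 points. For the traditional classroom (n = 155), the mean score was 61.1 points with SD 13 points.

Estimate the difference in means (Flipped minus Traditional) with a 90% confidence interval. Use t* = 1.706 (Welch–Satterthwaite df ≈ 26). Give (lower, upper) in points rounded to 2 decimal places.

Standard errors of each mean: 14/√22 = 2.9848 and 13/√155 = 1.0442.
SE(x̄₁ − x̄₂) = √(2.9848² + 1.0442²) = 3.1622 for independent samples with unequal variances.
With t* = 1.706, the margin is 1.706 × 3.1622 = 5.3947.
x̄₁ − x̄₂ = 59.5 − 61.1 = -1.6000; the interval is -1.6000 ± 5.3947 = (-6.99, 3.79).

(-6.99, 3.79)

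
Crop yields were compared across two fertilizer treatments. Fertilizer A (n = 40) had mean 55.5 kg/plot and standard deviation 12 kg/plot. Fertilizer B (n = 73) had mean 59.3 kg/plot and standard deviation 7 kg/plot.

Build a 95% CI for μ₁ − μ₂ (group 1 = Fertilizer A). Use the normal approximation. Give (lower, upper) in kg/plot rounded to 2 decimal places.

Standard errors of each mean: 12/√40 = 1.8974 and 7/√73 = 0.8193.
SE(x̄₁ − x̄₂) = √(1.8974² + 0.8193²) = 2.0667 for independent samples with unequal variances.
With z* = 1.960, the margin is 1.960 × 2.0667 = 4.0507.
x̄₁ − x̄₂ = 55.5 − 59.3 = -3.8000; the interval is -3.8000 ± 4.0507 = (-7.85, 0.25).

(-7.85, 0.25)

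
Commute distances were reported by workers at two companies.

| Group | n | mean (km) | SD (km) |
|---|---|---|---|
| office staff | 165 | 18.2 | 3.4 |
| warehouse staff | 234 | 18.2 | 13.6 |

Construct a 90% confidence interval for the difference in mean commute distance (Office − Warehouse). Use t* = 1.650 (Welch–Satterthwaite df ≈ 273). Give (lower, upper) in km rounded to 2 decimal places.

(-1.53, 1.53)

SE₁ = s₁/√n₁ = 3.4/√165 = 0.2647; SE₂ = 13.6/√234 = 0.8891.
Independent samples, unequal variances: SE_diff = √(SE₁² + SE₂²) = √(0.07006609 + 0.79049881) = 0.9277.
t* = 1.650, so margin of error = 1.650 × 0.9277 = 1.5307.
Difference in means = 18.2 − 18.2 = 0.0000.
0.0000 ± 1.5307 → (-1.53, 1.53).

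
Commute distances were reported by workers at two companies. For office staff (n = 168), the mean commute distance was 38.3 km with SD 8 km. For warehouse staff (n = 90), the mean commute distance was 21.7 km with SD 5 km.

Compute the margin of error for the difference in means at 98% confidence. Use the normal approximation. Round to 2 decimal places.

1.89

SE₁ = s₁/√n₁ = 8/√168 = 0.6172; SE₂ = 5/√90 = 0.5270.
Independent samples, unequal variances: SE_diff = √(SE₁² + SE₂²) = √(0.38093584 + 0.277729) = 0.8116.
z* = 2.326, so margin of error = 2.326 × 0.8116 = 1.8878.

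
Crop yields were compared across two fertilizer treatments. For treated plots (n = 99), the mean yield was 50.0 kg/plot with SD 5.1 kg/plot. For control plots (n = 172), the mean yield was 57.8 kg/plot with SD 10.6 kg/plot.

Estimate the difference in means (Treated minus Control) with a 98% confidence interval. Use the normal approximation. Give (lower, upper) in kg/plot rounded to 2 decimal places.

Standard errors of each mean: 5.1/√99 = 0.5126 and 10.6/√172 = 0.8082.
SE(x̄₁ − x̄₂) = √(0.5126² + 0.8082²) = 0.9571 for independent samples with unequal variances.
With z* = 2.326, the margin is 2.326 × 0.9571 = 2.2262.
x̄₁ − x̄₂ = 50.0 − 57.8 = -7.8000; the interval is -7.8000 ± 2.2262 = (-10.03, -5.57).

(-10.03, -5.57)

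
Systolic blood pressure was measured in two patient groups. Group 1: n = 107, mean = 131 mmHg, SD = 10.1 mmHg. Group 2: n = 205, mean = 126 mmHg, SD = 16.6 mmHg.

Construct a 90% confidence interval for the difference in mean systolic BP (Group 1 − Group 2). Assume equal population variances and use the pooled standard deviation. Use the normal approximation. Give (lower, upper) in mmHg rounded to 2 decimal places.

(2.12, 7.88)

s_p = √[((n₁−1)s₁² + (n₂−1)s₂²)/(n₁+n₂−2)] = √[(106·10.1² + 204·16.6²)/310] = 14.7043.
SE = 14.7043·√(1/107 + 1/205) = 1.7537.
With z* = 1.645, margin = 1.645 × 1.7537 = 2.8848.
x̄₁ − x̄₂ = 131 − 126 = 5.0000; interval 5.0000 ± 2.8848 = (2.12, 7.88).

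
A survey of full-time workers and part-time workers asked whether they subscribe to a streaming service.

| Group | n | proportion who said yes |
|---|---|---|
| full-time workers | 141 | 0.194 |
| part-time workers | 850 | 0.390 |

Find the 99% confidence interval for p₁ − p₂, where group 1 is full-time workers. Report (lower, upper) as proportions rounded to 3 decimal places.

(-0.292, -0.100)

Each SE is √(p̂(1−p̂)/n): √(0.1940·0.8060/141) = 0.03330 and √(0.3900·0.6100/850) = 0.01673.
SE(p̂₁ − p̂₂) = √(SE₁² + SE₂²) = √(0.00110889 + 0.0002798929) = 0.03727, since the two samples are independent.
At 99% confidence z* = 2.576; margin = 2.576 × 0.03727 = 0.09601.
The difference is 0.1940 − 0.3900 = -0.1960, so the interval is -0.1960 ± 0.09601 = (-0.292, -0.100).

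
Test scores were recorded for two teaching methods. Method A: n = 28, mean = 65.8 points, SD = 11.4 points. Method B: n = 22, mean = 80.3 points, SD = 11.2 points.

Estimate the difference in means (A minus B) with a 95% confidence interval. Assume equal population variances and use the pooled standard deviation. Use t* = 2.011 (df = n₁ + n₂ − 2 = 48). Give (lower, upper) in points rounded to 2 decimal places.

(-20.98, -8.02)

Pooled variance s_p² = [27·11.4² + 21·11.2²] / (28+22−2) = 127.9825, so s_p = 11.3129.
SE_diff = s_p·√(1/n₁ + 1/n₂) = 11.3129·√(1/28 + 1/22) = 3.2231.
t* = 2.011; margin = 2.011 × 3.2231 = 6.4817.
Difference = 65.8 − 80.3 = -14.5000.
-14.5000 ± 6.4817 → (-20.98, -8.02).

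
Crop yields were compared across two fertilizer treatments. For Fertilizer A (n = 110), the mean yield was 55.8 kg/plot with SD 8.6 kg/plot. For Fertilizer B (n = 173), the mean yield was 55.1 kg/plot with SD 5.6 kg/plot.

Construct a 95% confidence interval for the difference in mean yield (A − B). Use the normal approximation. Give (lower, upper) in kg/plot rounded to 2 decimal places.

SE₁ = s₁/√n₁ = 8.6/√110 = 0.8200; SE₂ = 5.6/√173 = 0.4258.
Independent samples, unequal variances: SE_diff = √(SE₁² + SE₂²) = √(0.6724 + 0.18130564) = 0.9240.
z* = 1.960, so margin of error = 1.960 × 0.9240 = 1.8110.
Difference in means = 55.8 − 55.1 = 0.7000.
0.7000 ± 1.8110 → (-1.11, 2.51).

(-1.11, 2.51)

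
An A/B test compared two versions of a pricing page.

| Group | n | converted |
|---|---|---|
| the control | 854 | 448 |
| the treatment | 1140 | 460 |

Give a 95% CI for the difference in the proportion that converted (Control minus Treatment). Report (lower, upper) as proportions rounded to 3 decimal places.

Sample proportions: 448/854 = 0.5246, 460/1140 = 0.4035.
Each SE is √(p̂(1−p̂)/n): √(0.5246·0.4754/854) = 0.01709 and √(0.4035·0.5965/1140) = 0.01453.
SE(p̂₁ − p̂₂) = √(SE₁² + SE₂²) = √(0.0002920681 + 0.0002111209) = 0.02243, since the two samples are independent.
At 95% confidence z* = 1.960; margin = 1.960 × 0.02243 = 0.04396.
The difference is 0.5246 − 0.4035 = 0.1211, so the interval is 0.1211 ± 0.04396 = (0.077, 0.165).

(0.077, 0.165)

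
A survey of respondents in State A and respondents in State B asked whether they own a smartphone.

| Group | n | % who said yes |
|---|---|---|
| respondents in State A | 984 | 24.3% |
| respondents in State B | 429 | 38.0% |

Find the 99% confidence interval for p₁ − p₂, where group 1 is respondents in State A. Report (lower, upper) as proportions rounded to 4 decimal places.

(-0.2069, -0.0671)

SE₁ = √(p̂₁(1−p̂₁)/n₁) = √(0.2430·0.7570/984) = 0.01367; SE₂ = √(0.3800·0.6200/429) = 0.02343.
Independent samples: SE of the difference = √(SE₁² + SE₂²) = √(0.0001868689 + 0.0005489649) = 0.02713.
z* for 99% confidence is 2.576, so the margin of error is 2.576 × 0.02713 = 0.06989.
Point estimate p̂₁ − p̂₂ = 0.2430 − 0.3800 = -0.1370.
-0.1370 ± 0.06989 → (-0.2069, -0.0671).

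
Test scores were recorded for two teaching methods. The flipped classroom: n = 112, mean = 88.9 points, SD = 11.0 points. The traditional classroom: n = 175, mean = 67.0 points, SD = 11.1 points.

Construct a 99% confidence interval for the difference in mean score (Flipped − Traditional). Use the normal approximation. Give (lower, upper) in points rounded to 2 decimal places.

(18.46, 25.34)

Per-group SEs: s₁/√n₁ = 11.0/√112 = 1.0394, s₂/√n₂ = 11.1/√175 = 0.8391.
Unpooled SE of the difference: √(1.08035236 + 0.70408881) = 1.3358.
Margin of error = z* · SE = 2.576 × 1.3358 = 3.4410.
x̄₁ − x̄₂ = 88.9 − 67.0 = 21.9000.
CI: 21.9000 ± 3.4410 = (18.46, 25.34).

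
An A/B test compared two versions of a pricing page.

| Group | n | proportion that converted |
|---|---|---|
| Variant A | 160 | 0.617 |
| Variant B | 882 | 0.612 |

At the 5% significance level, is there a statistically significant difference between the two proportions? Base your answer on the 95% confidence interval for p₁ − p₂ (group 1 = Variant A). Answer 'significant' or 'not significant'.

Each SE is √(p̂(1−p̂)/n): √(0.6170·0.3830/160) = 0.03843 and √(0.6120·0.3880/882) = 0.01641.
SE(p̂₁ − p̂₂) = √(SE₁² + SE₂²) = √(0.0014768649 + 0.0002692881) = 0.04179, since the two samples are independent.
At 95% confidence z* = 1.960; margin = 1.960 × 0.04179 = 0.08191.
The difference is 0.6170 − 0.6120 = 0.0050, so the interval is 0.0050 ± 0.08191 = (-0.07691, 0.08691).
The interval (-0.07691, 0.08691) contains 0, so the difference is not significant.

not significant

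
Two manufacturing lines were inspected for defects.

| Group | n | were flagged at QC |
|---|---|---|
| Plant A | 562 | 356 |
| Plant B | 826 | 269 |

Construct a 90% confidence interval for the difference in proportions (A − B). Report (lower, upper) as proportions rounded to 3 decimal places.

p̂₁ = 356/562 = 0.6335 and p̂₂ = 269/826 = 0.3257.
SE₁ = √(p̂₁(1−p̂₁)/n₁) = √(0.6335·0.3665/562) = 0.02033; SE₂ = √(0.3257·0.6743/826) = 0.01631.
Independent samples: SE of the difference = √(SE₁² + SE₂²) = √(0.0004133089 + 0.0002660161) = 0.02606.
z* for 90% confidence is 1.645, so the margin of error is 1.645 × 0.02606 = 0.04287.
Point estimate p̂₁ − p̂₂ = 0.6335 − 0.3257 = 0.3078.
0.3078 ± 0.04287 → (0.265, 0.351).

(0.265, 0.351)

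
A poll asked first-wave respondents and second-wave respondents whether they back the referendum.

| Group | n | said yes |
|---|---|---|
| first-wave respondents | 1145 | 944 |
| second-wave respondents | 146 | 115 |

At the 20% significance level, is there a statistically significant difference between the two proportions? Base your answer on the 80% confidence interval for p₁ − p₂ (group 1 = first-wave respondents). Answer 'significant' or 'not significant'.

not significant

p̂₁ = 944/1145 = 0.8245 and p̂₂ = 115/146 = 0.7877.
SE₁ = √(p̂₁(1−p̂₁)/n₁) = √(0.8245·0.1755/1145) = 0.01124; SE₂ = √(0.7877·0.2123/146) = 0.03384.
Independent samples: SE of the difference = √(SE₁² + SE₂²) = √(0.0001263376 + 0.0011451456) = 0.03566.
z* for 80% confidence is 1.282, so the margin of error is 1.282 × 0.03566 = 0.04572.
Point estimate p̂₁ − p̂₂ = 0.8245 − 0.7877 = 0.0368.
0.0368 ± 0.04572 → (-0.00892, 0.08252).
The interval (-0.00892, 0.08252) contains 0, so the difference is not significant.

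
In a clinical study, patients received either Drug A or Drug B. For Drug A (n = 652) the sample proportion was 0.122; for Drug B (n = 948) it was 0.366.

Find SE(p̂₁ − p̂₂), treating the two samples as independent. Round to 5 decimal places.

0.02023

Each SE is √(p̂(1−p̂)/n): √(0.1220·0.8780/652) = 0.01282 and √(0.3660·0.6340/948) = 0.01565.
SE(p̂₁ − p̂₂) = √(SE₁² + SE₂²) = √(0.0001643524 + 0.0002449225) = 0.02023, since the two samples are independent.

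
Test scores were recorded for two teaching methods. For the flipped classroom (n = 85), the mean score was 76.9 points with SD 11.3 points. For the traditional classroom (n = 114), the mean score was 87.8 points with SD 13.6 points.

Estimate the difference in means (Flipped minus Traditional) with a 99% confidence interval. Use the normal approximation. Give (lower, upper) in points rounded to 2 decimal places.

Per-group SEs: s₁/√n₁ = 11.3/√85 = 1.2257, s₂/√n₂ = 13.6/√114 = 1.2738.
Unpooled SE of the difference: √(1.50234049 + 1.62256644) = 1.7677.
Margin of error = z* · SE = 2.576 × 1.7677 = 4.5536.
x̄₁ − x̄₂ = 76.9 − 87.8 = -10.9000.
CI: -10.9000 ± 4.5536 = (-15.45, -6.35).

(-15.45, -6.35)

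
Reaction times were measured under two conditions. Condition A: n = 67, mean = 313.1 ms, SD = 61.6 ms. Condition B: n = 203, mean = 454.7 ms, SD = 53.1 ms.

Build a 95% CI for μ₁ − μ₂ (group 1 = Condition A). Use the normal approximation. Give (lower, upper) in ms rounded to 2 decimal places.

Per-group SEs: s₁/√n₁ = 61.6/√67 = 7.5256, s₂/√n₂ = 53.1/√203 = 3.7269.
Unpooled SE of the difference: √(56.63465536 + 13.88978361) = 8.3979.
Margin of error = z* · SE = 1.960 × 8.3979 = 16.4599.
x̄₁ − x̄₂ = 313.1 − 454.7 = -141.6000.
CI: -141.6000 ± 16.4599 = (-158.06, -125.14).

(-158.06, -125.14)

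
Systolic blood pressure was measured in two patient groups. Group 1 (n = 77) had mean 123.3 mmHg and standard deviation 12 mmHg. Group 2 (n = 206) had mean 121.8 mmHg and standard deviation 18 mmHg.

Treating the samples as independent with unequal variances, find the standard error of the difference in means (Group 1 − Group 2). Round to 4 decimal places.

1.8555

SE₁ = s₁/√n₁ = 12/√77 = 1.3675; SE₂ = 18/√206 = 1.2541.
Independent samples, unequal variances: SE_diff = √(SE₁² + SE₂²) = √(1.87005625 + 1.57276681) = 1.8555.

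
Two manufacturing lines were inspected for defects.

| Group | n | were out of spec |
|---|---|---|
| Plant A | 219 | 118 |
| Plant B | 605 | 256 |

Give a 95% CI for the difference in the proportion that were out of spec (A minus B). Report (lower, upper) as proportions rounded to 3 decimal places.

(0.039, 0.193)

p̂₁ = 118/219 = 0.5388 and p̂₂ = 256/605 = 0.4231.
SE₁ = √(p̂₁(1−p̂₁)/n₁) = √(0.5388·0.4612/219) = 0.03368; SE₂ = √(0.4231·0.5769/605) = 0.02009.
Independent samples: SE of the difference = √(SE₁² + SE₂²) = √(0.0011343424 + 0.0004036081) = 0.03922.
z* for 95% confidence is 1.960, so the margin of error is 1.960 × 0.03922 = 0.07687.
Point estimate p̂₁ − p̂₂ = 0.5388 − 0.4231 = 0.1157.
0.1157 ± 0.07687 → (0.039, 0.193).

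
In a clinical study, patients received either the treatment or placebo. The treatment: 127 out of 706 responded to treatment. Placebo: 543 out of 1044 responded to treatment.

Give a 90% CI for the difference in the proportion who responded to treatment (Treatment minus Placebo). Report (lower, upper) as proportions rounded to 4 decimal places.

First, p̂₁ = 127/706 = 0.1799; p̂₂ = 543/1044 = 0.5201.
The two standard errors are √(0.1799×0.8201/706) = 0.01446 and √(0.5201×0.4799/1044) = 0.01546.
Because the samples are independent, SE_diff = √(0.01446² + 0.01546²) = 0.02117.
Using z* = 1.645 for 90%, ME = 1.645 × 0.02117 = 0.03482.
p̂₁ − p̂₂ = -0.3402; interval -0.3402 ± 0.03482 gives (-0.3750, -0.3054).

(-0.3750, -0.3054)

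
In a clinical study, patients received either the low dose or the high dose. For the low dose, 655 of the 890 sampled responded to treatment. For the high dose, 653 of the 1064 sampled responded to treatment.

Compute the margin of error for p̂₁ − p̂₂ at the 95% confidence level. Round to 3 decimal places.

Sample proportions: 655/890 = 0.7360, 653/1064 = 0.6137.
Each SE is √(p̂(1−p̂)/n): √(0.7360·0.2640/890) = 0.01478 and √(0.6137·0.3863/1064) = 0.01493.
SE(p̂₁ − p̂₂) = √(SE₁² + SE₂²) = √(0.0002184484 + 0.0002229049) = 0.02101, since the two samples are independent.
At 95% confidence z* = 1.960; margin = 1.960 × 0.02101 = 0.04118.

0.041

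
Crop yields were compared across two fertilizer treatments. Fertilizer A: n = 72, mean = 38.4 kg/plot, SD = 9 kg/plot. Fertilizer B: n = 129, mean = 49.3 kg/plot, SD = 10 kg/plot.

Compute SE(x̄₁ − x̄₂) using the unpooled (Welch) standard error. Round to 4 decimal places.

SE₁ = s₁/√n₁ = 9/√72 = 1.0607; SE₂ = 10/√129 = 0.8805.
Independent samples, unequal variances: SE_diff = √(SE₁² + SE₂²) = √(1.12508449 + 0.77528025) = 1.3785.

1.3785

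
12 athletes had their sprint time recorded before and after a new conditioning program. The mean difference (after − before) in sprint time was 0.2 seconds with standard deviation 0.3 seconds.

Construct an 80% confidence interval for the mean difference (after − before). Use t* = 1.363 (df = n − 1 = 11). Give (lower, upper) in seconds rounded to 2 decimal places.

This is a matched-pairs design, so SE = s_d/√n = 0.3/√12 = 0.0866.
Margin = 1.363 × 0.0866 = 0.1180; the interval is 0.2 ± 0.1180 = (0.08, 0.32).

(0.08, 0.32)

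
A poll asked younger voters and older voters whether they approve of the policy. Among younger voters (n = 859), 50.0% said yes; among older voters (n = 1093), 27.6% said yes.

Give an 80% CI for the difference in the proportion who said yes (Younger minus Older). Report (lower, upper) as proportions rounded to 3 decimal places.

(0.196, 0.252)

Each SE is √(p̂(1−p̂)/n): √(0.5000·0.5000/859) = 0.01706 and √(0.2760·0.7240/1093) = 0.01352.
SE(p̂₁ − p̂₂) = √(SE₁² + SE₂²) = √(0.0002910436 + 0.0001827904) = 0.02177, since the two samples are independent.
At 80% confidence z* = 1.282; margin = 1.282 × 0.02177 = 0.02791.
The difference is 0.5000 − 0.2760 = 0.2240, so the interval is 0.2240 ± 0.02791 = (0.196, 0.252).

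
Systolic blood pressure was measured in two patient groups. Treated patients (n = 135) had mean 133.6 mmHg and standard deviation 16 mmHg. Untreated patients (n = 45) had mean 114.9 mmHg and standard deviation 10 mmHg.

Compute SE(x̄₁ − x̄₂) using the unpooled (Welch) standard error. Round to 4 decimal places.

2.0294

Per-group SEs: s₁/√n₁ = 16/√135 = 1.3771, s₂/√n₂ = 10/√45 = 1.4907.
Unpooled SE of the difference: √(1.89640441 + 2.22218649) = 2.0294.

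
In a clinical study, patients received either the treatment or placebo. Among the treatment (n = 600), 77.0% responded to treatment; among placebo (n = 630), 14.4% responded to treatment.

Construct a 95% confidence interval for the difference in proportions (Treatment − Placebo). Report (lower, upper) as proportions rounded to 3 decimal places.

The two standard errors are √(0.7700×0.2300/600) = 0.01718 and √(0.1440×0.8560/630) = 0.01399.
Because the samples are independent, SE_diff = √(0.01718² + 0.01399²) = 0.02216.
Using z* = 1.960 for 95%, ME = 1.960 × 0.02216 = 0.04343.
p̂₁ − p̂₂ = 0.6260; interval 0.6260 ± 0.04343 gives (0.583, 0.669).

(0.583, 0.669)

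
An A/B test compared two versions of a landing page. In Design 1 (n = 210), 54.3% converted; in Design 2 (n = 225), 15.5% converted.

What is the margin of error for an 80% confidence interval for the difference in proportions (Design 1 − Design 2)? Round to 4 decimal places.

Each SE is √(p̂(1−p̂)/n): √(0.5430·0.4570/210) = 0.03438 and √(0.1550·0.8450/225) = 0.02413.
SE(p̂₁ − p̂₂) = √(SE₁² + SE₂²) = √(0.0011819844 + 0.0005822569) = 0.04200, since the two samples are independent.
At 80% confidence z* = 1.282; margin = 1.282 × 0.04200 = 0.05384.

0.0538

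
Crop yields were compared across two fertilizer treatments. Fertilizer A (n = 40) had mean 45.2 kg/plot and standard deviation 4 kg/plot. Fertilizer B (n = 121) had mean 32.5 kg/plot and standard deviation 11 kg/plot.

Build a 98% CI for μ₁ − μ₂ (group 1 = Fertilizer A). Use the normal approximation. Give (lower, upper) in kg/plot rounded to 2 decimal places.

(9.95, 15.45)

Standard errors of each mean: 4/√40 = 0.6325 and 11/√121 = 1.0000.
SE(x̄₁ − x̄₂) = √(0.6325² + 1.0000²) = 1.1832 for independent samples with unequal variances.
With z* = 2.326, the margin is 2.326 × 1.1832 = 2.7521.
x̄₁ − x̄₂ = 45.2 − 32.5 = 12.7000; the interval is 12.7000 ± 2.7521 = (9.95, 15.45).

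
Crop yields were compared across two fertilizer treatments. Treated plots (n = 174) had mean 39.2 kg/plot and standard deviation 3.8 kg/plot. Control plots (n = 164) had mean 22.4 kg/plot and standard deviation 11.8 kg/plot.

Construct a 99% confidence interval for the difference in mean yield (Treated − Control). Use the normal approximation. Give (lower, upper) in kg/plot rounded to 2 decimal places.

Standard errors of each mean: 3.8/√174 = 0.2881 and 11.8/√164 = 0.9214.
SE(x̄₁ − x̄₂) = √(0.2881² + 0.9214²) = 0.9654 for independent samples with unequal variances.
With z* = 2.576, the margin is 2.576 × 0.9654 = 2.4869.
x̄₁ − x̄₂ = 39.2 − 22.4 = 16.8000; the interval is 16.8000 ± 2.4869 = (14.31, 19.29).

(14.31, 19.29)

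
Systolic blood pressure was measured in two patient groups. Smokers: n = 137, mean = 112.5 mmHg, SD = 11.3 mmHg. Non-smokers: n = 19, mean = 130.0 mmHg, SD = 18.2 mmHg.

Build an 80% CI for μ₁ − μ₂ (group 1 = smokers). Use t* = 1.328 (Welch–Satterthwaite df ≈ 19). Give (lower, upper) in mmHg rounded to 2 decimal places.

SE₁ = s₁/√n₁ = 11.3/√137 = 0.9654; SE₂ = 18.2/√19 = 4.1754.
Independent samples, unequal variances: SE_diff = √(SE₁² + SE₂²) = √(0.93199716 + 17.43396516) = 4.2856.
t* = 1.328, so margin of error = 1.328 × 4.2856 = 5.6913.
Difference in means = 112.5 − 130.0 = -17.5000.
-17.5000 ± 5.6913 → (-23.19, -11.81).

(-23.19, -11.81)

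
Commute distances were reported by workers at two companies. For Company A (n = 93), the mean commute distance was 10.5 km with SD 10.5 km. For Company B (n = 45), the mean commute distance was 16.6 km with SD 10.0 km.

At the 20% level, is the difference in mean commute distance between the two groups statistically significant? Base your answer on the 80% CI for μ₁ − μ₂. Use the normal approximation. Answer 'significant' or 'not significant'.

significant

Standard errors of each mean: 10.5/√93 = 1.0888 and 10.0/√45 = 1.4907.
SE(x̄₁ − x̄₂) = √(1.0888² + 1.4907²) = 1.8460 for independent samples with unequal variances.
With z* = 1.282, the margin is 1.282 × 1.8460 = 2.3666.
x̄₁ − x̄₂ = 10.5 − 16.6 = -6.1000; the interval is -6.1000 ± 2.3666 = (-8.4666, -3.7334).
The interval (-8.4666, -3.7334) does not contain 0, so the difference is significant.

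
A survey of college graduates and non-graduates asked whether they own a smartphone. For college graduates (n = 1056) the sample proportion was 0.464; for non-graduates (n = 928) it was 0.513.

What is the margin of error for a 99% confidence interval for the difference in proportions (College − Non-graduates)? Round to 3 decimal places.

0.058

SE₁ = √(p̂₁(1−p̂₁)/n₁) = √(0.4640·0.5360/1056) = 0.01535; SE₂ = √(0.5130·0.4870/928) = 0.01641.
Independent samples: SE of the difference = √(SE₁² + SE₂²) = √(0.0002356225 + 0.0002692881) = 0.02247.
z* for 99% confidence is 2.576, so the margin of error is 2.576 × 0.02247 = 0.05788.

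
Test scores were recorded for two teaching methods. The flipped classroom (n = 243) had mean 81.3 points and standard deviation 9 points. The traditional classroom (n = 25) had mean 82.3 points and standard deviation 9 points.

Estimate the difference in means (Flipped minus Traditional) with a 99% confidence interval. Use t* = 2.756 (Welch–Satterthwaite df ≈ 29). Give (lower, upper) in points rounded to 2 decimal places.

(-6.21, 4.21)

Per-group SEs: s₁/√n₁ = 9/√243 = 0.5774, s₂/√n₂ = 9/√25 = 1.8000.
Unpooled SE of the difference: √(0.33339076 + 3.24) = 1.8903.
Margin of error = t* · SE = 2.756 × 1.8903 = 5.2097.
x̄₁ − x̄₂ = 81.3 − 82.3 = -1.0000.
CI: -1.0000 ± 5.2097 = (-6.21, 4.21).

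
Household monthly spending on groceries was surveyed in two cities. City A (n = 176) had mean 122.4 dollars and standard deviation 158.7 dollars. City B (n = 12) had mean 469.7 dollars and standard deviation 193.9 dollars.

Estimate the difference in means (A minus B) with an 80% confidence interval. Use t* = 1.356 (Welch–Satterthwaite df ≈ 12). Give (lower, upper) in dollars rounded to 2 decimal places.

(-424.91, -269.69)

SE₁ = s₁/√n₁ = 158.7/√176 = 11.9625; SE₂ = 193.9/√12 = 55.9741.
Independent samples, unequal variances: SE_diff = √(SE₁² + SE₂²) = √(143.10140625 + 3133.09987081) = 57.2381.
t* = 1.356, so margin of error = 1.356 × 57.2381 = 77.6149.
Difference in means = 122.4 − 469.7 = -347.3000.
-347.3000 ± 77.6149 → (-424.91, -269.69).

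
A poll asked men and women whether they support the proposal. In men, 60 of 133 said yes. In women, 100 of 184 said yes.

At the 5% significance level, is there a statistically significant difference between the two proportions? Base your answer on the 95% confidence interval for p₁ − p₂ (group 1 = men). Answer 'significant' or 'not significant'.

not significant

p̂₁ = 60/133 = 0.4511 and p̂₂ = 100/184 = 0.5435.
SE₁ = √(p̂₁(1−p̂₁)/n₁) = √(0.4511·0.5489/133) = 0.04315; SE₂ = √(0.5435·0.4565/184) = 0.03672.
Independent samples: SE of the difference = √(SE₁² + SE₂²) = √(0.0018619225 + 0.0013483584) = 0.05666.
z* for 95% confidence is 1.960, so the margin of error is 1.960 × 0.05666 = 0.11105.
Point estimate p̂₁ − p̂₂ = 0.4511 − 0.5435 = -0.0924.
-0.0924 ± 0.11105 → (-0.20345, 0.01865).
The interval (-0.20345, 0.01865) contains 0, so the difference is not significant.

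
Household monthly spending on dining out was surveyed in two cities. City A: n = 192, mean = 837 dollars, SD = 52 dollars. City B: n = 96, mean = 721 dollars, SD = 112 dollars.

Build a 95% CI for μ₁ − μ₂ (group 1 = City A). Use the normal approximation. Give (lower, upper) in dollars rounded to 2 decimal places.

(92.42, 139.58)

Standard errors of each mean: 52/√192 = 3.7528 and 112/√96 = 11.4310.
SE(x̄₁ − x̄₂) = √(3.7528² + 11.4310²) = 12.0313 for independent samples with unequal variances.
With z* = 1.960, the margin is 1.960 × 12.0313 = 23.5813.
x̄₁ − x̄₂ = 837 − 721 = 116.0000; the interval is 116.0000 ± 23.5813 = (92.42, 139.58).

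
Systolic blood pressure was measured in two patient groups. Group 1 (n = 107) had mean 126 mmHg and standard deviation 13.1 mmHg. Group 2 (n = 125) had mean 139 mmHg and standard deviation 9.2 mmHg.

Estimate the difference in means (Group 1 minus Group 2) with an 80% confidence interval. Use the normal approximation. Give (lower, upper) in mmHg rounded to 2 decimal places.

Standard errors of each mean: 13.1/√107 = 1.2664 and 9.2/√125 = 0.8229.
SE(x̄₁ − x̄₂) = √(1.2664² + 0.8229²) = 1.5103 for independent samples with unequal variances.
With z* = 1.282, the margin is 1.282 × 1.5103 = 1.9362.
x̄₁ − x̄₂ = 126 − 139 = -13.0000; the interval is -13.0000 ± 1.9362 = (-14.94, -11.06).

(-14.94, -11.06)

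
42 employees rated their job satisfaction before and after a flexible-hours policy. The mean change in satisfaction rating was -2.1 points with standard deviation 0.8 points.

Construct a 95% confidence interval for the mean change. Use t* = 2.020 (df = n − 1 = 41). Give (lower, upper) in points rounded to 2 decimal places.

(-2.35, -1.85)

Paired design: SE = s_d/√n = 0.8/√42 = 0.1234.
t* = 2.020; margin of error = 2.020 × 0.1234 = 0.2493.
-2.1 ± 0.2493 → (-2.35, -1.85).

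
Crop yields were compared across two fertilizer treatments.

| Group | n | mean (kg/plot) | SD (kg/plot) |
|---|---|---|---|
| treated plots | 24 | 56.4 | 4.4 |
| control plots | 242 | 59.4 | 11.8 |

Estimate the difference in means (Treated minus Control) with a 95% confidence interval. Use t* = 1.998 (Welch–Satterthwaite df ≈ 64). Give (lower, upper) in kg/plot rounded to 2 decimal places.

SE₁ = s₁/√n₁ = 4.4/√24 = 0.8981; SE₂ = 11.8/√242 = 0.7585.
Independent samples, unequal variances: SE_diff = √(SE₁² + SE₂²) = √(0.80658361 + 0.57532225) = 1.1755.
t* = 1.998, so margin of error = 1.998 × 1.1755 = 2.3486.
Difference in means = 56.4 − 59.4 = -3.0000.
-3.0000 ± 2.3486 → (-5.35, -0.65).

(-5.35, -0.65)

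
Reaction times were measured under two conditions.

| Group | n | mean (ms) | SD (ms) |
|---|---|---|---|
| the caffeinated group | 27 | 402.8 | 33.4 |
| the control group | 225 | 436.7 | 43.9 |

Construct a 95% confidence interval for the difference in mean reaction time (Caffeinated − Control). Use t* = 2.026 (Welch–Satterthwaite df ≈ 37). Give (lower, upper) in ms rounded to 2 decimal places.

(-48.21, -19.59)

Standard errors of each mean: 33.4/√27 = 6.4278 and 43.9/√225 = 2.9267.
SE(x̄₁ − x̄₂) = √(6.4278² + 2.9267²) = 7.0627 for independent samples with unequal variances.
With t* = 2.026, the margin is 2.026 × 7.0627 = 14.3090.
x̄₁ − x̄₂ = 402.8 − 436.7 = -33.9000; the interval is -33.9000 ± 14.3090 = (-48.21, -19.59).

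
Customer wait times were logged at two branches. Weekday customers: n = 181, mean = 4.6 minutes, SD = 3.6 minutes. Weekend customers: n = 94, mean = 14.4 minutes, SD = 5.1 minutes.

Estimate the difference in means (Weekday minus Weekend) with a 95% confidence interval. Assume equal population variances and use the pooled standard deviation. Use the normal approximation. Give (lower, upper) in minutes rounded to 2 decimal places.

(-10.84, -8.76)

s_p = √[((n₁−1)s₁² + (n₂−1)s₂²)/(n₁+n₂−2)] = √[(180·3.6² + 93·5.1²)/273] = 4.1720.
SE = 4.1720·√(1/181 + 1/94) = 0.5304.
With z* = 1.960, margin = 1.960 × 0.5304 = 1.0396.
x̄₁ − x̄₂ = 4.6 − 14.4 = -9.8000; interval -9.8000 ± 1.0396 = (-10.84, -8.76).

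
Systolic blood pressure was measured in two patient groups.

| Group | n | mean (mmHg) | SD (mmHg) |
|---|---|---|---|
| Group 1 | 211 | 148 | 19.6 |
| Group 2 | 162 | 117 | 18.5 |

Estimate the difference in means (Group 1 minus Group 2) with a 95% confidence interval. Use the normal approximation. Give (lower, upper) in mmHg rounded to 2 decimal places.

(27.11, 34.89)

Standard errors of each mean: 19.6/√211 = 1.3493 and 18.5/√162 = 1.4535.
SE(x̄₁ − x̄₂) = √(1.3493² + 1.4535²) = 1.9832 for independent samples with unequal variances.
With z* = 1.960, the margin is 1.960 × 1.9832 = 3.8871.
x̄₁ − x̄₂ = 148 − 117 = 31.0000; the interval is 31.0000 ± 3.8871 = (27.11, 34.89).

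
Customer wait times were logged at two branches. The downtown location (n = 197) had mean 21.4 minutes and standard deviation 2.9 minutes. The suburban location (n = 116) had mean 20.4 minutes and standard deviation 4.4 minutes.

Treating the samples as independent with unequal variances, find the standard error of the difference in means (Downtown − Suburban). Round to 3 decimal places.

Standard errors of each mean: 2.9/√197 = 0.2066 and 4.4/√116 = 0.4085.
SE(x̄₁ − x̄₂) = √(0.2066² + 0.4085²) = 0.4578 for independent samples with unequal variances.

0.458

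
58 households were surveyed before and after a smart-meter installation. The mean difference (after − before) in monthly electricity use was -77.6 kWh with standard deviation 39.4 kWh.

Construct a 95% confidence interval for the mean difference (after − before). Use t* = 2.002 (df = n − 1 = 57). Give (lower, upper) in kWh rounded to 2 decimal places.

This is a matched-pairs design, so SE = s_d/√n = 39.4/√58 = 5.1735.
Margin = 2.002 × 5.1735 = 10.3573; the interval is -77.6 ± 10.3573 = (-87.96, -67.24).

(-87.96, -67.24)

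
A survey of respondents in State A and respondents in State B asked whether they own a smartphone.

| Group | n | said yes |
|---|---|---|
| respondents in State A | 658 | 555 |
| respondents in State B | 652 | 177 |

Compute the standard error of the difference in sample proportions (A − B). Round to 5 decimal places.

0.02245

First, p̂₁ = 555/658 = 0.8435; p̂₂ = 177/652 = 0.2715.
The two standard errors are √(0.8435×0.1565/658) = 0.01416 and √(0.2715×0.7285/652) = 0.01742.
Because the samples are independent, SE_diff = √(0.01416² + 0.01742²) = 0.02245.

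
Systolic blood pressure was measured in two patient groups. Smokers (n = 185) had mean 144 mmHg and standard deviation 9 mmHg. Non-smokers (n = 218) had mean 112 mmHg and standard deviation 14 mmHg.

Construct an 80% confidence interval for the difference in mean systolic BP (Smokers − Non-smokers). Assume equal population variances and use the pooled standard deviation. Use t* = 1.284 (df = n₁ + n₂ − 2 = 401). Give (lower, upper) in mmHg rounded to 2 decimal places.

Pooled variance s_p² = [184·9² + 217·14²] / (185+218−2) = 143.2319, so s_p = 11.9680.
SE_diff = s_p·√(1/n₁ + 1/n₂) = 11.9680·√(1/185 + 1/218) = 1.1964.
t* = 1.284; margin = 1.284 × 1.1964 = 1.5362.
Difference = 144 − 112 = 32.0000.
32.0000 ± 1.5362 → (30.46, 33.54).

(30.46, 33.54)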